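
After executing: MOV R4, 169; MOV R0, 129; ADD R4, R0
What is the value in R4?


Register state trace:
  MOV R4, 169  → R4 = 169
  MOV R0, 129  → R0 = 129
  ADD R4, R0  → R4 = 169 + 129 = 298
Final: R4 = 298

298


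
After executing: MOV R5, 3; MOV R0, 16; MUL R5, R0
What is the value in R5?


Register state trace:
  MOV R5, 3  → R5 = 3
  MOV R0, 16  → R0 = 16
  MUL R5, R0  → R5 = 3 * 16 = 48
Final: R5 = 48

48


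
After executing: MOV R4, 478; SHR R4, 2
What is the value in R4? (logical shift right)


Register state trace:
  MOV R4, 478  → R4 = 478
  SHR R4, 2  → R4 = 478 >> 2 = 478 // 2^2 = 119
Final: R4 = 119

119


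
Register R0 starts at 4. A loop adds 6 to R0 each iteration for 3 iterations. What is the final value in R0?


Starting value: R0 = 4
  Iter 1: R0 = 4 + 6 = 10
  Iter 2: R0 = 10 + 6 = 16
  Iter 3: R0 = 16 + 6 = 22
Final: R0 = 22

22


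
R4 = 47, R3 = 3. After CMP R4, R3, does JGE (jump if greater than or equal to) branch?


Trace:
  R4 = 47, R3 = 3
  CMP R4, R3  → compares 47 vs 3
  JGE checks: is 47 greater than or equal to 3?
  47 > 3, so condition is true
Branch taken: Yes

Yes


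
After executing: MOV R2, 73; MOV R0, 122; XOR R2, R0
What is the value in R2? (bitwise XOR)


Register state trace:
  MOV R2, 73  → R2 = 73 (0b01001001)
  MOV R0, 122  → R0 = 122 (0b01111010)
  XOR R2, R0  → R2 = 73 XOR 122 = 51 (0b00110011)
Final: R2 = 51

51


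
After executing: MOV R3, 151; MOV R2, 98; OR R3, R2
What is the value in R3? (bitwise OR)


Register state trace:
  MOV R3, 151  → R3 = 151 (0b10010111)
  MOV R2, 98  → R2 = 98 (0b01100010)
  OR R3, R2   → R3 = 151 OR 98 = 247 (0b11110111)
Final: R3 = 247

247


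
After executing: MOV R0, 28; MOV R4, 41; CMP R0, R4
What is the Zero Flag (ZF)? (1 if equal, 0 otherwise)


Register state trace:
  MOV R0, 28  → R0 = 28
  MOV R4, 41  → R4 = 41
  CMP R0, R4  → computes 28 - 41 = -13
  Result is nonzero, so values are not equal
ZF = 0

0


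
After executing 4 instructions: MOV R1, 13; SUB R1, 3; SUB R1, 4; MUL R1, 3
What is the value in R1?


Register state trace:
  MOV R1, 13  → R1 = 13
  SUB R1, 3  → R1 = 13 - 3 = 10
  SUB R1, 4  → R1 = 10 - 4 = 6
  MUL R1, 3  → R1 = 6 * 3 = 18
Final: R1 = 18

18


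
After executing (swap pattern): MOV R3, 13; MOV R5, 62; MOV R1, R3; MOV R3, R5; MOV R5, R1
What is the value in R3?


Register state trace (swap pattern):
  MOV R3, 13  → R3 = 13
  MOV R5, 62  → R5 = 62
  MOV R1, R3  → R1 = 13  (save R3)
  MOV R3, R5  → R3 = 62  (R3 gets R5's value)
  MOV R5, R1  → R5 = 13  (R5 gets saved value)
Final: R3 = 62

62


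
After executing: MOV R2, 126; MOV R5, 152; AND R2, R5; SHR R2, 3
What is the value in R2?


Register state trace:
  MOV R2, 126  → R2 = 126 (0b01111110)
  MOV R5, 152  → R5 = 152 (0b10011000)
  AND R2, R5  → R2 = 126 AND 152 = 24 (0b00011000)
  SHR R2, 3  → R2 = 24 >> 3 = 3
Final: R2 = 3

3


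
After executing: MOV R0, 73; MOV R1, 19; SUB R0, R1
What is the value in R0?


Register state trace:
  MOV R0, 73  → R0 = 73
  MOV R1, 19  → R1 = 19
  SUB R0, R1  → R0 = 73 - 19 = 54
Final: R0 = 54

54


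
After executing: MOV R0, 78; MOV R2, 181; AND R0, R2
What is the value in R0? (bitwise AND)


Register state trace:
  MOV R0, 78  → R0 = 78 (0b01001110)
  MOV R2, 181  → R2 = 181 (0b10110101)
  AND R0, R2  → R0 = 78 AND 181 = 4 (0b00000100)
Final: R0 = 4

4


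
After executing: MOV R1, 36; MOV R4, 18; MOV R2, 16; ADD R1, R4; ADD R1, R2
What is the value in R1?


Register state trace:
  MOV R1, 36  → R1 = 36
  MOV R4, 18  → R4 = 18
  MOV R2, 16  → R2 = 16
  ADD R1, R4  → R1 = 36 + 18 = 54
  ADD R1, R2  → R1 = 54 + 16 = 70
Final: R1 = 70

70


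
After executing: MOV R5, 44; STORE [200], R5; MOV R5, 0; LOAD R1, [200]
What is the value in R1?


Register and memory trace:
  MOV R5, 44  → R5 = 44
  STORE [200], R5  → mem[200] = 44
  MOV R5, 0  → R5 = 0
  LOAD R1, [200]  → R1 = mem[200] = 44
Final: R1 = 44

44


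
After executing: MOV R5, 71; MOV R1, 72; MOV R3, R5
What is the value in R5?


Register state trace:
  MOV R5, 71  → R5 = 71
  MOV R1, 72  → R1 = 72
  MOV R3, R5  → R3 = 71
Final: R5 = 71

71


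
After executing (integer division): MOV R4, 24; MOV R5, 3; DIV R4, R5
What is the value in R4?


Register state trace:
  MOV R4, 24  → R4 = 24
  MOV R5, 3  → R5 = 3
  DIV R4, R5  → R4 = 24 // 3 = 8
Final: R4 = 8

8


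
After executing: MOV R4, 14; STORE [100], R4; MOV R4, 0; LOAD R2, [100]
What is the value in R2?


Register and memory trace:
  MOV R4, 14  → R4 = 14
  STORE [100], R4  → mem[100] = 14
  MOV R4, 0  → R4 = 0
  LOAD R2, [100]  → R2 = mem[100] = 14
Final: R2 = 14

14


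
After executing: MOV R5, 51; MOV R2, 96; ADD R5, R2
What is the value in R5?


Register state trace:
  MOV R5, 51  → R5 = 51
  MOV R2, 96  → R2 = 96
  ADD R5, R2  → R5 = 51 + 96 = 147
Final: R5 = 147

147


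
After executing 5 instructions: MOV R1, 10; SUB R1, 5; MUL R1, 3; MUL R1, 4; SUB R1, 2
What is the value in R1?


Register state trace:
  MOV R1, 10  → R1 = 10
  SUB R1, 5  → R1 = 10 - 5 = 5
  MUL R1, 3  → R1 = 5 * 3 = 15
  MUL R1, 4  → R1 = 15 * 4 = 60
  SUB R1, 2  → R1 = 60 - 2 = 58
Final: R1 = 58

58


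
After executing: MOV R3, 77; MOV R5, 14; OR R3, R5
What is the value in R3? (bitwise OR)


Register state trace:
  MOV R3, 77  → R3 = 77 (0b01001101)
  MOV R5, 14  → R5 = 14 (0b00001110)
  OR R3, R5   → R3 = 77 OR 14 = 79 (0b01001111)
Final: R3 = 79

79


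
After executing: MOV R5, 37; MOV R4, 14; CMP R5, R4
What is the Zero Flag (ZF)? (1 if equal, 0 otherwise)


Register state trace:
  MOV R5, 37  → R5 = 37
  MOV R4, 14  → R4 = 14
  CMP R5, R4  → computes 37 - 14 = 23
  Result is nonzero, so values are not equal
ZF = 0

0


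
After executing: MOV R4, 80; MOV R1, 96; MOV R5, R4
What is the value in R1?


Register state trace:
  MOV R4, 80  → R4 = 80
  MOV R1, 96  → R1 = 96
  MOV R5, R4  → R5 = 80
Final: R1 = 96

96


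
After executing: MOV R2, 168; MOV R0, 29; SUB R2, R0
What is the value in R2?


Register state trace:
  MOV R2, 168  → R2 = 168
  MOV R0, 29  → R0 = 29
  SUB R2, R0  → R2 = 168 - 29 = 139
Final: R2 = 139

139


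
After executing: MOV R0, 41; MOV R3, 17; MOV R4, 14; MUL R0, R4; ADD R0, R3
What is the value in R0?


Register state trace:
  MOV R0, 41  → R0 = 41
  MOV R3, 17  → R3 = 17
  MOV R4, 14  → R4 = 14
  MUL R0, R4  → R0 = 41 * 14 = 574
  ADD R0, R3  → R0 = 574 + 17 = 591
Final: R0 = 591

591


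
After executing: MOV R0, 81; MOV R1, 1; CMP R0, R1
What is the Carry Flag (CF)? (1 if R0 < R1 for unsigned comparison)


Register state trace:
  MOV R0, 81  → R0 = 81
  MOV R1, 1  → R1 = 1
  CMP R0, R1  → unsigned 81 - 1: no borrow
  81 >= 1, so CF = 0
CF = 0

0


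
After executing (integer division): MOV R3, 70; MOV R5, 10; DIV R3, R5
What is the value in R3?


Register state trace:
  MOV R3, 70  → R3 = 70
  MOV R5, 10  → R5 = 10
  DIV R3, R5  → R3 = 70 // 10 = 7
Final: R3 = 7

7


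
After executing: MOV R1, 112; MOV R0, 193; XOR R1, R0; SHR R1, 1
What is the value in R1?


Register state trace:
  MOV R1, 112  → R1 = 112 (0b01110000)
  MOV R0, 193  → R0 = 193 (0b11000001)
  XOR R1, R0  → R1 = 112 XOR 193 = 177 (0b10110001)
  SHR R1, 1  → R1 = 177 >> 1 = 88
Final: R1 = 88

88


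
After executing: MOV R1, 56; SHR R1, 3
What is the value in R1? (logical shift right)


Register state trace:
  MOV R1, 56  → R1 = 56
  SHR R1, 3  → R1 = 56 >> 3 = 56 // 2^3 = 7
Final: R1 = 7

7


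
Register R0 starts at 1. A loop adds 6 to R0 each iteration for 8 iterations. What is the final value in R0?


Starting value: R0 = 1
  Iter 1: R0 = 1 + 6 = 7
  Iter 2: R0 = 7 + 6 = 13
  Iter 3: R0 = 13 + 6 = 19
  Iter 4: R0 = 19 + 6 = 25
  Iter 5: R0 = 25 + 6 = 31
  Iter 6: R0 = 31 + 6 = 37
  Iter 7: R0 = 37 + 6 = 43
  Iter 8: R0 = 43 + 6 = 49
Final: R0 = 49

49


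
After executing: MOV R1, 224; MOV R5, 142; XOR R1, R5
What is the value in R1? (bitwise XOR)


Register state trace:
  MOV R1, 224  → R1 = 224 (0b11100000)
  MOV R5, 142  → R5 = 142 (0b10001110)
  XOR R1, R5  → R1 = 224 XOR 142 = 110 (0b01101110)
Final: R1 = 110

110


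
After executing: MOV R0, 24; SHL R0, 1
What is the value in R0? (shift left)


Register state trace:
  MOV R0, 24  → R0 = 24
  SHL R0, 1  → R0 = 24 << 1 = 24 * 2^1 = 48
Final: R0 = 48

48


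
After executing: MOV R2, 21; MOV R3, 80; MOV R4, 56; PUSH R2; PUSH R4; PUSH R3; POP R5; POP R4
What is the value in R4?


Stack trace (top is rightmost):
  MOV R2, 21  → R2 = 21
  MOV R3, 80  → R3 = 80
  MOV R4, 56  → R4 = 56
  PUSH R2  → stack: [21]
  PUSH R4  → stack: [21, 56]
  PUSH R3  → stack: [21, 56, 80]
  POP R5  → R5 = 80, stack: [21, 56]
  POP R4  → R4 = 56, stack: [21]
Final: R4 = 56

56


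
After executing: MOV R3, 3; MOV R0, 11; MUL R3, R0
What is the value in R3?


Register state trace:
  MOV R3, 3  → R3 = 3
  MOV R0, 11  → R0 = 11
  MUL R3, R0  → R3 = 3 * 11 = 33
Final: R3 = 33

33


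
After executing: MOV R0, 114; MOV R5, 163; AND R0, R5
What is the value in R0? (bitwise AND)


Register state trace:
  MOV R0, 114  → R0 = 114 (0b01110010)
  MOV R5, 163  → R5 = 163 (0b10100011)
  AND R0, R5  → R0 = 114 AND 163 = 34 (0b00100010)
Final: R0 = 34

34


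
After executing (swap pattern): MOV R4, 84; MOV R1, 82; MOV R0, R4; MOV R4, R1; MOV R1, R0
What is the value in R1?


Register state trace (swap pattern):
  MOV R4, 84  → R4 = 84
  MOV R1, 82  → R1 = 82
  MOV R0, R4  → R0 = 84  (save R4)
  MOV R4, R1  → R4 = 82  (R4 gets R1's value)
  MOV R1, R0  → R1 = 84  (R1 gets saved value)
Final: R1 = 84

84


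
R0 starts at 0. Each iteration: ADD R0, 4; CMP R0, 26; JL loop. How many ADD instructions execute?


Loop trace (R0 starts at 0, target 26, step 4):
  ADD #1: R0 = 0 + 4 = 4  → 4 < 26, loop
  ADD #2: R0 = 4 + 4 = 8  → 8 < 26, loop
  ADD #3: R0 = 8 + 4 = 12  → 12 < 26, loop
  ADD #4: R0 = 12 + 4 = 16  → 16 < 26, loop
  ADD #5: R0 = 16 + 4 = 20  → 20 < 26, loop
  ADD #6: R0 = 20 + 4 = 24  → 24 < 26, loop
  ADD #7: R0 = 24 + 4 = 28  → 28 >= 26, exit
Total ADD instructions: 7

7


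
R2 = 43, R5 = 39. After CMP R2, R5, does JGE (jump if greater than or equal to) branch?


Trace:
  R2 = 43, R5 = 39
  CMP R2, R5  → compares 43 vs 39
  JGE checks: is 43 greater than or equal to 39?
  43 > 39, so condition is true
Branch taken: Yes

Yes


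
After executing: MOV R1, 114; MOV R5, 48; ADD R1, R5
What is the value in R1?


Register state trace:
  MOV R1, 114  → R1 = 114
  MOV R5, 48  → R5 = 48
  ADD R1, R5  → R1 = 114 + 48 = 162
Final: R1 = 162

162


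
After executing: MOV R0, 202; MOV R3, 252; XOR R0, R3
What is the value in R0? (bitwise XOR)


Register state trace:
  MOV R0, 202  → R0 = 202 (0b11001010)
  MOV R3, 252  → R3 = 252 (0b11111100)
  XOR R0, R3  → R0 = 202 XOR 252 = 54 (0b00110110)
Final: R0 = 54

54


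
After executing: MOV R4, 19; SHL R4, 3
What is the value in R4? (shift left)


Register state trace:
  MOV R4, 19  → R4 = 19
  SHL R4, 3  → R4 = 19 << 3 = 19 * 2^3 = 152
Final: R4 = 152

152


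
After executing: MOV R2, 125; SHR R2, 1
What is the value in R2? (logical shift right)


Register state trace:
  MOV R2, 125  → R2 = 125
  SHR R2, 1  → R2 = 125 >> 1 = 125 // 2^1 = 62
Final: R2 = 62

62


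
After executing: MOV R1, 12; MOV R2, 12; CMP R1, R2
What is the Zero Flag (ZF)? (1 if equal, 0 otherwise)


Register state trace:
  MOV R1, 12  → R1 = 12
  MOV R2, 12  → R2 = 12
  CMP R1, R2  → computes 12 - 12 = 0
  Result is zero, so values are equal
ZF = 1

1


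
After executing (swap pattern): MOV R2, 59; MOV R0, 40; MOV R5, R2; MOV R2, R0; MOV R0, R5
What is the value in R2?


Register state trace (swap pattern):
  MOV R2, 59  → R2 = 59
  MOV R0, 40  → R0 = 40
  MOV R5, R2  → R5 = 59  (save R2)
  MOV R2, R0  → R2 = 40  (R2 gets R0's value)
  MOV R0, R5  → R0 = 59  (R0 gets saved value)
Final: R2 = 40

40


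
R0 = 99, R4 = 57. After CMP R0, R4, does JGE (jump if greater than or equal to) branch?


Trace:
  R0 = 99, R4 = 57
  CMP R0, R4  → compares 99 vs 57
  JGE checks: is 99 greater than or equal to 57?
  99 > 57, so condition is true
Branch taken: Yes

Yes


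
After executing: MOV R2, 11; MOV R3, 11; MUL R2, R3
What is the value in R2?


Register state trace:
  MOV R2, 11  → R2 = 11
  MOV R3, 11  → R3 = 11
  MUL R2, R3  → R2 = 11 * 11 = 121
Final: R2 = 121

121


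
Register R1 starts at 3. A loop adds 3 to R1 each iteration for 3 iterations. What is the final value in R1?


Starting value: R1 = 3
  Iter 1: R1 = 3 + 3 = 6
  Iter 2: R1 = 6 + 3 = 9
  Iter 3: R1 = 9 + 3 = 12
Final: R1 = 12

12


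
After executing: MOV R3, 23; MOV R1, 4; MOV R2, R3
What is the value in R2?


Register state trace:
  MOV R3, 23  → R3 = 23
  MOV R1, 4  → R1 = 4
  MOV R2, R3  → R2 = 23
Final: R2 = 23

23


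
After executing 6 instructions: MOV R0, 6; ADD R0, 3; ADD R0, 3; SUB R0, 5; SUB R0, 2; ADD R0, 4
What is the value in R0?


Register state trace:
  MOV R0, 6  → R0 = 6
  ADD R0, 3  → R0 = 6 + 3 = 9
  ADD R0, 3  → R0 = 9 + 3 = 12
  SUB R0, 5  → R0 = 12 - 5 = 7
  SUB R0, 2  → R0 = 7 - 2 = 5
  ADD R0, 4  → R0 = 5 + 4 = 9
Final: R0 = 9

9


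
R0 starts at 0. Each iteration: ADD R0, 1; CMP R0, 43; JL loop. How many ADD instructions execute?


Loop trace (R0 starts at 0, target 43, step 1):
  ADD #1: R0 = 0 + 1 = 1  → 1 < 43, loop
  ADD #2: R0 = 1 + 1 = 2  → 2 < 43, loop
  ADD #3: R0 = 2 + 1 = 3  → 3 < 43, loop
  ADD #4: R0 = 3 + 1 = 4  → 4 < 43, loop
  ADD #5: R0 = 4 + 1 = 5  → 5 < 43, loop
  ADD #6: R0 = 5 + 1 = 6  → 6 < 43, loop
  ADD #7: R0 = 6 + 1 = 7  → 7 < 43, loop
  ADD #8: R0 = 7 + 1 = 8  → 8 < 43, loop
  ADD #9: R0 = 8 + 1 = 9  → 9 < 43, loop
  ADD #10: R0 = 9 + 1 = 10  → 10 < 43, loop
  ADD #11: R0 = 10 + 1 = 11  → 11 < 43, loop
  ADD #12: R0 = 11 + 1 = 12  → 12 < 43, loop
  ADD #13: R0 = 12 + 1 = 13  → 13 < 43, loop
  ADD #14: R0 = 13 + 1 = 14  → 14 < 43, loop
  ADD #15: R0 = 14 + 1 = 15  → 15 < 43, loop
  ADD #16: R0 = 15 + 1 = 16  → 16 < 43, loop
  ADD #17: R0 = 16 + 1 = 17  → 17 < 43, loop
  ADD #18: R0 = 17 + 1 = 18  → 18 < 43, loop
  ADD #19: R0 = 18 + 1 = 19  → 19 < 43, loop
  ADD #20: R0 = 19 + 1 = 20  → 20 < 43, loop
  ADD #21: R0 = 20 + 1 = 21  → 21 < 43, loop
  ADD #22: R0 = 21 + 1 = 22  → 22 < 43, loop
  ADD #23: R0 = 22 + 1 = 23  → 23 < 43, loop
  ADD #24: R0 = 23 + 1 = 24  → 24 < 43, loop
  ADD #25: R0 = 24 + 1 = 25  → 25 < 43, loop
  ADD #26: R0 = 25 + 1 = 26  → 26 < 43, loop
  ADD #27: R0 = 26 + 1 = 27  → 27 < 43, loop
  ADD #28: R0 = 27 + 1 = 28  → 28 < 43, loop
  ADD #29: R0 = 28 + 1 = 29  → 29 < 43, loop
  ADD #30: R0 = 29 + 1 = 30  → 30 < 43, loop
  ADD #31: R0 = 30 + 1 = 31  → 31 < 43, loop
  ADD #32: R0 = 31 + 1 = 32  → 32 < 43, loop
  ADD #33: R0 = 32 + 1 = 33  → 33 < 43, loop
  ADD #34: R0 = 33 + 1 = 34  → 34 < 43, loop
  ADD #35: R0 = 34 + 1 = 35  → 35 < 43, loop
  ADD #36: R0 = 35 + 1 = 36  → 36 < 43, loop
  ADD #37: R0 = 36 + 1 = 37  → 37 < 43, loop
  ADD #38: R0 = 37 + 1 = 38  → 38 < 43, loop
  ADD #39: R0 = 38 + 1 = 39  → 39 < 43, loop
  ADD #40: R0 = 39 + 1 = 40  → 40 < 43, loop
  ADD #41: R0 = 40 + 1 = 41  → 41 < 43, loop
  ADD #42: R0 = 41 + 1 = 42  → 42 < 43, loop
  ADD #43: R0 = 42 + 1 = 43  → 43 >= 43, exit
Total ADD instructions: 43

43


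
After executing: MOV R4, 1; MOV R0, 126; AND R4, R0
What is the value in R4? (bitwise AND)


Register state trace:
  MOV R4, 1  → R4 = 1 (0b00000001)
  MOV R0, 126  → R0 = 126 (0b01111110)
  AND R4, R0  → R4 = 1 AND 126 = 0 (0b00000000)
Final: R4 = 0

0


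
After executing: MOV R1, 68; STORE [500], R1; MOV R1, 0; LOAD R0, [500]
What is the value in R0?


Register and memory trace:
  MOV R1, 68  → R1 = 68
  STORE [500], R1  → mem[500] = 68
  MOV R1, 0  → R1 = 0
  LOAD R0, [500]  → R0 = mem[500] = 68
Final: R0 = 68

68


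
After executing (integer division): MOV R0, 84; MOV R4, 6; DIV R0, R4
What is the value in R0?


Register state trace:
  MOV R0, 84  → R0 = 84
  MOV R4, 6  → R4 = 6
  DIV R0, R4  → R0 = 84 // 6 = 14
Final: R0 = 14

14


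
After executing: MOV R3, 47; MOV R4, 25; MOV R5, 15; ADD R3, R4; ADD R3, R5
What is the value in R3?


Register state trace:
  MOV R3, 47  → R3 = 47
  MOV R4, 25  → R4 = 25
  MOV R5, 15  → R5 = 15
  ADD R3, R4  → R3 = 47 + 25 = 72
  ADD R3, R5  → R3 = 72 + 15 = 87
Final: R3 = 87

87


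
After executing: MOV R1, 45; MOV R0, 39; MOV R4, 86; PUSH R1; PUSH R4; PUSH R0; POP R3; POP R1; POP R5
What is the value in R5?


Stack trace (top is rightmost):
  MOV R1, 45  → R1 = 45
  MOV R0, 39  → R0 = 39
  MOV R4, 86  → R4 = 86
  PUSH R1  → stack: [45]
  PUSH R4  → stack: [45, 86]
  PUSH R0  → stack: [45, 86, 39]
  POP R3  → R3 = 39, stack: [45, 86]
  POP R1  → R1 = 86, stack: [45]
  POP R5  → R5 = 45, stack: []
Final: R5 = 45

45


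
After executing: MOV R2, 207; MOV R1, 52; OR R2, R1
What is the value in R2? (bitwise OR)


Register state trace:
  MOV R2, 207  → R2 = 207 (0b11001111)
  MOV R1, 52  → R1 = 52 (0b00110100)
  OR R2, R1   → R2 = 207 OR 52 = 255 (0b11111111)
Final: R2 = 255

255


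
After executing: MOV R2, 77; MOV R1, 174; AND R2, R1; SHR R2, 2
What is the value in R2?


Register state trace:
  MOV R2, 77  → R2 = 77 (0b01001101)
  MOV R1, 174  → R1 = 174 (0b10101110)
  AND R2, R1  → R2 = 77 AND 174 = 12 (0b00001100)
  SHR R2, 2  → R2 = 12 >> 2 = 3
Final: R2 = 3

3


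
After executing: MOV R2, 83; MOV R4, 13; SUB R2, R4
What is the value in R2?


Register state trace:
  MOV R2, 83  → R2 = 83
  MOV R4, 13  → R4 = 13
  SUB R2, R4  → R2 = 83 - 13 = 70
Final: R2 = 70

70


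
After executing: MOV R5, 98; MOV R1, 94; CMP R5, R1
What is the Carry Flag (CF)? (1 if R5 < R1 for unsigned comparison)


Register state trace:
  MOV R5, 98  → R5 = 98
  MOV R1, 94  → R1 = 94
  CMP R5, R1  → unsigned 98 - 94: no borrow
  98 >= 94, so CF = 0
CF = 0

0


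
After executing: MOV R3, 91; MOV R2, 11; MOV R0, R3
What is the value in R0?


Register state trace:
  MOV R3, 91  → R3 = 91
  MOV R2, 11  → R2 = 11
  MOV R0, R3  → R0 = 91
Final: R0 = 91

91


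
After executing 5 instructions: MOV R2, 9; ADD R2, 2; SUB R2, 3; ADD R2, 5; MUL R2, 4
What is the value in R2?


Register state trace:
  MOV R2, 9  → R2 = 9
  ADD R2, 2  → R2 = 9 + 2 = 11
  SUB R2, 3  → R2 = 11 - 3 = 8
  ADD R2, 5  → R2 = 8 + 5 = 13
  MUL R2, 4  → R2 = 13 * 4 = 52
Final: R2 = 52

52


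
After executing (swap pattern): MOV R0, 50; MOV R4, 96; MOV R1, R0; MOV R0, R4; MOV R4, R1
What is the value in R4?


Register state trace (swap pattern):
  MOV R0, 50  → R0 = 50
  MOV R4, 96  → R4 = 96
  MOV R1, R0  → R1 = 50  (save R0)
  MOV R0, R4  → R0 = 96  (R0 gets R4's value)
  MOV R4, R1  → R4 = 50  (R4 gets saved value)
Final: R4 = 50

50


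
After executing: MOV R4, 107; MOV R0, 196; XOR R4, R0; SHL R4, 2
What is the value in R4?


Register state trace:
  MOV R4, 107  → R4 = 107 (0b01101011)
  MOV R0, 196  → R0 = 196 (0b11000100)
  XOR R4, R0  → R4 = 107 XOR 196 = 175 (0b10101111)
  SHL R4, 2  → R4 = 175 << 2 = 700
Final: R4 = 700

700


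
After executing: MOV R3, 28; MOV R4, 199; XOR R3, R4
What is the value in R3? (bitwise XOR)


Register state trace:
  MOV R3, 28  → R3 = 28 (0b00011100)
  MOV R4, 199  → R4 = 199 (0b11000111)
  XOR R3, R4  → R3 = 28 XOR 199 = 219 (0b11011011)
Final: R3 = 219

219


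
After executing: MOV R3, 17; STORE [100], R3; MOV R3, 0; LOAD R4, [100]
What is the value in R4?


Register and memory trace:
  MOV R3, 17  → R3 = 17
  STORE [100], R3  → mem[100] = 17
  MOV R3, 0  → R3 = 0
  LOAD R4, [100]  → R4 = mem[100] = 17
Final: R4 = 17

17


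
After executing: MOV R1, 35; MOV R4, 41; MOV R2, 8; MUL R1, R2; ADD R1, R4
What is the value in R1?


Register state trace:
  MOV R1, 35  → R1 = 35
  MOV R4, 41  → R4 = 41
  MOV R2, 8  → R2 = 8
  MUL R1, R2  → R1 = 35 * 8 = 280
  ADD R1, R4  → R1 = 280 + 41 = 321
Final: R1 = 321

321


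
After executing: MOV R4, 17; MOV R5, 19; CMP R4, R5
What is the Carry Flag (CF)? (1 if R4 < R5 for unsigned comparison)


Register state trace:
  MOV R4, 17  → R4 = 17
  MOV R5, 19  → R5 = 19
  CMP R4, R5  → unsigned 17 - 19: borrow occurs
  17 < 19, so CF = 1
CF = 1

1


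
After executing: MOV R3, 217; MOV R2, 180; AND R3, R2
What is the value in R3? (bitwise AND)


Register state trace:
  MOV R3, 217  → R3 = 217 (0b11011001)
  MOV R2, 180  → R2 = 180 (0b10110100)
  AND R3, R2  → R3 = 217 AND 180 = 144 (0b10010000)
Final: R3 = 144

144


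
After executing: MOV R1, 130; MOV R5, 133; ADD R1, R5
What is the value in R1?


Register state trace:
  MOV R1, 130  → R1 = 130
  MOV R5, 133  → R5 = 133
  ADD R1, R5  → R1 = 130 + 133 = 263
Final: R1 = 263

263


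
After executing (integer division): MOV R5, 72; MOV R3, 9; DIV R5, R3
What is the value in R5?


Register state trace:
  MOV R5, 72  → R5 = 72
  MOV R3, 9  → R3 = 9
  DIV R5, R3  → R5 = 72 // 9 = 8
Final: R5 = 8

8


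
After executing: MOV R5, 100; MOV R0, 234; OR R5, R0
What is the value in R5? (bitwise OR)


Register state trace:
  MOV R5, 100  → R5 = 100 (0b01100100)
  MOV R0, 234  → R0 = 234 (0b11101010)
  OR R5, R0   → R5 = 100 OR 234 = 238 (0b11101110)
Final: R5 = 238

238


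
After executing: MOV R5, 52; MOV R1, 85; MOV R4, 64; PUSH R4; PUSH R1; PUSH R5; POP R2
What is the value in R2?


Stack trace (top is rightmost):
  MOV R5, 52  → R5 = 52
  MOV R1, 85  → R1 = 85
  MOV R4, 64  → R4 = 64
  PUSH R4  → stack: [64]
  PUSH R1  → stack: [64, 85]
  PUSH R5  → stack: [64, 85, 52]
  POP R2  → R2 = 52, stack: [64, 85]
Final: R2 = 52

52


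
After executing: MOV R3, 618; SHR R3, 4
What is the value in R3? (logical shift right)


Register state trace:
  MOV R3, 618  → R3 = 618
  SHR R3, 4  → R3 = 618 >> 4 = 618 // 2^4 = 38
Final: R3 = 38

38


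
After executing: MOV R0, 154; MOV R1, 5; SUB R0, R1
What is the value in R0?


Register state trace:
  MOV R0, 154  → R0 = 154
  MOV R1, 5  → R1 = 5
  SUB R0, R1  → R0 = 154 - 5 = 149
Final: R0 = 149

149


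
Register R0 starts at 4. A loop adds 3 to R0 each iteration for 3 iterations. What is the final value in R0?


Starting value: R0 = 4
  Iter 1: R0 = 4 + 3 = 7
  Iter 2: R0 = 7 + 3 = 10
  Iter 3: R0 = 10 + 3 = 13
Final: R0 = 13

13


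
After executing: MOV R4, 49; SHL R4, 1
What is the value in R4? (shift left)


Register state trace:
  MOV R4, 49  → R4 = 49
  SHL R4, 1  → R4 = 49 << 1 = 49 * 2^1 = 98
Final: R4 = 98

98


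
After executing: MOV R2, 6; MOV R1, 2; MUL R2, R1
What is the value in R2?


Register state trace:
  MOV R2, 6  → R2 = 6
  MOV R1, 2  → R1 = 2
  MUL R2, R1  → R2 = 6 * 2 = 12
Final: R2 = 12

12


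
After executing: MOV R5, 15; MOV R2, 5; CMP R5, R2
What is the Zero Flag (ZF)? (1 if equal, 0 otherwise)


Register state trace:
  MOV R5, 15  → R5 = 15
  MOV R2, 5  → R2 = 5
  CMP R5, R2  → computes 15 - 5 = 10
  Result is nonzero, so values are not equal
ZF = 0

0


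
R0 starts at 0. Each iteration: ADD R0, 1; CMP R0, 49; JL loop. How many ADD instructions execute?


Loop trace (R0 starts at 0, target 49, step 1):
  ADD #1: R0 = 0 + 1 = 1  → 1 < 49, loop
  ADD #2: R0 = 1 + 1 = 2  → 2 < 49, loop
  ADD #3: R0 = 2 + 1 = 3  → 3 < 49, loop
  ADD #4: R0 = 3 + 1 = 4  → 4 < 49, loop
  ADD #5: R0 = 4 + 1 = 5  → 5 < 49, loop
  ADD #6: R0 = 5 + 1 = 6  → 6 < 49, loop
  ADD #7: R0 = 6 + 1 = 7  → 7 < 49, loop
  ADD #8: R0 = 7 + 1 = 8  → 8 < 49, loop
  ADD #9: R0 = 8 + 1 = 9  → 9 < 49, loop
  ADD #10: R0 = 9 + 1 = 10  → 10 < 49, loop
  ADD #11: R0 = 10 + 1 = 11  → 11 < 49, loop
  ADD #12: R0 = 11 + 1 = 12  → 12 < 49, loop
  ADD #13: R0 = 12 + 1 = 13  → 13 < 49, loop
  ADD #14: R0 = 13 + 1 = 14  → 14 < 49, loop
  ADD #15: R0 = 14 + 1 = 15  → 15 < 49, loop
  ADD #16: R0 = 15 + 1 = 16  → 16 < 49, loop
  ADD #17: R0 = 16 + 1 = 17  → 17 < 49, loop
  ADD #18: R0 = 17 + 1 = 18  → 18 < 49, loop
  ADD #19: R0 = 18 + 1 = 19  → 19 < 49, loop
  ADD #20: R0 = 19 + 1 = 20  → 20 < 49, loop
  ADD #21: R0 = 20 + 1 = 21  → 21 < 49, loop
  ADD #22: R0 = 21 + 1 = 22  → 22 < 49, loop
  ADD #23: R0 = 22 + 1 = 23  → 23 < 49, loop
  ADD #24: R0 = 23 + 1 = 24  → 24 < 49, loop
  ADD #25: R0 = 24 + 1 = 25  → 25 < 49, loop
  ADD #26: R0 = 25 + 1 = 26  → 26 < 49, loop
  ADD #27: R0 = 26 + 1 = 27  → 27 < 49, loop
  ADD #28: R0 = 27 + 1 = 28  → 28 < 49, loop
  ADD #29: R0 = 28 + 1 = 29  → 29 < 49, loop
  ADD #30: R0 = 29 + 1 = 30  → 30 < 49, loop
  ADD #31: R0 = 30 + 1 = 31  → 31 < 49, loop
  ADD #32: R0 = 31 + 1 = 32  → 32 < 49, loop
  ADD #33: R0 = 32 + 1 = 33  → 33 < 49, loop
  ADD #34: R0 = 33 + 1 = 34  → 34 < 49, loop
  ADD #35: R0 = 34 + 1 = 35  → 35 < 49, loop
  ADD #36: R0 = 35 + 1 = 36  → 36 < 49, loop
  ADD #37: R0 = 36 + 1 = 37  → 37 < 49, loop
  ADD #38: R0 = 37 + 1 = 38  → 38 < 49, loop
  ADD #39: R0 = 38 + 1 = 39  → 39 < 49, loop
  ADD #40: R0 = 39 + 1 = 40  → 40 < 49, loop
  ADD #41: R0 = 40 + 1 = 41  → 41 < 49, loop
  ADD #42: R0 = 41 + 1 = 42  → 42 < 49, loop
  ADD #43: R0 = 42 + 1 = 43  → 43 < 49, loop
  ADD #44: R0 = 43 + 1 = 44  → 44 < 49, loop
  ADD #45: R0 = 44 + 1 = 45  → 45 < 49, loop
  ADD #46: R0 = 45 + 1 = 46  → 46 < 49, loop
  ADD #47: R0 = 46 + 1 = 47  → 47 < 49, loop
  ADD #48: R0 = 47 + 1 = 48  → 48 < 49, loop
  ADD #49: R0 = 48 + 1 = 49  → 49 >= 49, exit
Total ADD instructions: 49

49


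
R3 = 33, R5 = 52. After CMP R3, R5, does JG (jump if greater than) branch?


Trace:
  R3 = 33, R5 = 52
  CMP R3, R5  → compares 33 vs 52
  JG checks: is 33 greater than 52?
  33 < 52, so condition is false
Branch taken: No

No


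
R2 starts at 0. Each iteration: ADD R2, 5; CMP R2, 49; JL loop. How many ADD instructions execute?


Loop trace (R2 starts at 0, target 49, step 5):
  ADD #1: R2 = 0 + 5 = 5  → 5 < 49, loop
  ADD #2: R2 = 5 + 5 = 10  → 10 < 49, loop
  ADD #3: R2 = 10 + 5 = 15  → 15 < 49, loop
  ADD #4: R2 = 15 + 5 = 20  → 20 < 49, loop
  ADD #5: R2 = 20 + 5 = 25  → 25 < 49, loop
  ADD #6: R2 = 25 + 5 = 30  → 30 < 49, loop
  ADD #7: R2 = 30 + 5 = 35  → 35 < 49, loop
  ADD #8: R2 = 35 + 5 = 40  → 40 < 49, loop
  ADD #9: R2 = 40 + 5 = 45  → 45 < 49, loop
  ADD #10: R2 = 45 + 5 = 50  → 50 >= 49, exit
Total ADD instructions: 10

10


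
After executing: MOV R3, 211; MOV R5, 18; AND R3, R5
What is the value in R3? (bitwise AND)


Register state trace:
  MOV R3, 211  → R3 = 211 (0b11010011)
  MOV R5, 18  → R5 = 18 (0b00010010)
  AND R3, R5  → R3 = 211 AND 18 = 18 (0b00010010)
Final: R3 = 18

18


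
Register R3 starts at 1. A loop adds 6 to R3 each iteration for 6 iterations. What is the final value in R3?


Starting value: R3 = 1
  Iter 1: R3 = 1 + 6 = 7
  Iter 2: R3 = 7 + 6 = 13
  Iter 3: R3 = 13 + 6 = 19
  Iter 4: R3 = 19 + 6 = 25
  Iter 5: R3 = 25 + 6 = 31
  Iter 6: R3 = 31 + 6 = 37
Final: R3 = 37

37


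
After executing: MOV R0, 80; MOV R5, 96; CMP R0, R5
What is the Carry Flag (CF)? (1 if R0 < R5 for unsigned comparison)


Register state trace:
  MOV R0, 80  → R0 = 80
  MOV R5, 96  → R5 = 96
  CMP R0, R5  → unsigned 80 - 96: borrow occurs
  80 < 96, so CF = 1
CF = 1

1


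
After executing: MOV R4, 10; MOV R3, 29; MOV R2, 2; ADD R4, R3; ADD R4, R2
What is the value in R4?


Register state trace:
  MOV R4, 10  → R4 = 10
  MOV R3, 29  → R3 = 29
  MOV R2, 2  → R2 = 2
  ADD R4, R3  → R4 = 10 + 29 = 39
  ADD R4, R2  → R4 = 39 + 2 = 41
Final: R4 = 41

41


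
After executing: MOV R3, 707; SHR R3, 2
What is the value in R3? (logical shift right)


Register state trace:
  MOV R3, 707  → R3 = 707
  SHR R3, 2  → R3 = 707 >> 2 = 707 // 2^2 = 176
Final: R3 = 176

176


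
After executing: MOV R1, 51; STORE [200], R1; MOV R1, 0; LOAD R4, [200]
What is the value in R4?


Register and memory trace:
  MOV R1, 51  → R1 = 51
  STORE [200], R1  → mem[200] = 51
  MOV R1, 0  → R1 = 0
  LOAD R4, [200]  → R4 = mem[200] = 51
Final: R4 = 51

51


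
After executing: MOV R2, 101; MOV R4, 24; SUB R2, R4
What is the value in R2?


Register state trace:
  MOV R2, 101  → R2 = 101
  MOV R4, 24  → R4 = 24
  SUB R2, R4  → R2 = 101 - 24 = 77
Final: R2 = 77

77


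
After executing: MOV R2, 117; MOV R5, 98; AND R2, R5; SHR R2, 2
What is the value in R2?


Register state trace:
  MOV R2, 117  → R2 = 117 (0b01110101)
  MOV R5, 98  → R5 = 98 (0b01100010)
  AND R2, R5  → R2 = 117 AND 98 = 96 (0b01100000)
  SHR R2, 2  → R2 = 96 >> 2 = 24
Final: R2 = 24

24


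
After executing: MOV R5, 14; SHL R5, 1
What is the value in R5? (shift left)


Register state trace:
  MOV R5, 14  → R5 = 14
  SHL R5, 1  → R5 = 14 << 1 = 14 * 2^1 = 28
Final: R5 = 28

28


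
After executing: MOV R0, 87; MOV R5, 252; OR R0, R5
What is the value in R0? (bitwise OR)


Register state trace:
  MOV R0, 87  → R0 = 87 (0b01010111)
  MOV R5, 252  → R5 = 252 (0b11111100)
  OR R0, R5   → R0 = 87 OR 252 = 255 (0b11111111)
Final: R0 = 255

255


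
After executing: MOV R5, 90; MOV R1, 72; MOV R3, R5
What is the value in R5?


Register state trace:
  MOV R5, 90  → R5 = 90
  MOV R1, 72  → R1 = 72
  MOV R3, R5  → R3 = 90
Final: R5 = 90

90


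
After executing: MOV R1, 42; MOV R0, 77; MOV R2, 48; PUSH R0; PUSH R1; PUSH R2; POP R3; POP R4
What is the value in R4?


Stack trace (top is rightmost):
  MOV R1, 42  → R1 = 42
  MOV R0, 77  → R0 = 77
  MOV R2, 48  → R2 = 48
  PUSH R0  → stack: [77]
  PUSH R1  → stack: [77, 42]
  PUSH R2  → stack: [77, 42, 48]
  POP R3  → R3 = 48, stack: [77, 42]
  POP R4  → R4 = 42, stack: [77]
Final: R4 = 42

42


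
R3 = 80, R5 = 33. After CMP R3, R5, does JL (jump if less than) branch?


Trace:
  R3 = 80, R5 = 33
  CMP R3, R5  → compares 80 vs 33
  JL checks: is 80 less than 33?
  80 > 33, so condition is false
Branch taken: No

No


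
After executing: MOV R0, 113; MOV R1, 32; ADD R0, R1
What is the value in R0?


Register state trace:
  MOV R0, 113  → R0 = 113
  MOV R1, 32  → R1 = 32
  ADD R0, R1  → R0 = 113 + 32 = 145
Final: R0 = 145

145


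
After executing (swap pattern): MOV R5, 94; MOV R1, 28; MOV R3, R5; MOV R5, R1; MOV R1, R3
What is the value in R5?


Register state trace (swap pattern):
  MOV R5, 94  → R5 = 94
  MOV R1, 28  → R1 = 28
  MOV R3, R5  → R3 = 94  (save R5)
  MOV R5, R1  → R5 = 28  (R5 gets R1's value)
  MOV R1, R3  → R1 = 94  (R1 gets saved value)
Final: R5 = 28

28


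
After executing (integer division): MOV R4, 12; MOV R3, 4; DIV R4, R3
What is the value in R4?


Register state trace:
  MOV R4, 12  → R4 = 12
  MOV R3, 4  → R3 = 4
  DIV R4, R3  → R4 = 12 // 4 = 3
Final: R4 = 3

3


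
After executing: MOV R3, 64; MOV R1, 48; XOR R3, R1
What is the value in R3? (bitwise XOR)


Register state trace:
  MOV R3, 64  → R3 = 64 (0b01000000)
  MOV R1, 48  → R1 = 48 (0b00110000)
  XOR R3, R1  → R3 = 64 XOR 48 = 112 (0b01110000)
Final: R3 = 112

112


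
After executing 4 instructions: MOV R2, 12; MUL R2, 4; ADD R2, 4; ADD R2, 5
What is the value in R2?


Register state trace:
  MOV R2, 12  → R2 = 12
  MUL R2, 4  → R2 = 12 * 4 = 48
  ADD R2, 4  → R2 = 48 + 4 = 52
  ADD R2, 5  → R2 = 52 + 5 = 57
Final: R2 = 57

57


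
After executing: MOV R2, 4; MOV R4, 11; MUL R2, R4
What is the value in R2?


Register state trace:
  MOV R2, 4  → R2 = 4
  MOV R4, 11  → R4 = 11
  MUL R2, R4  → R2 = 4 * 11 = 44
Final: R2 = 44

44


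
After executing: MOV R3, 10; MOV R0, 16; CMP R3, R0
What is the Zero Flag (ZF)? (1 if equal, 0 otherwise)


Register state trace:
  MOV R3, 10  → R3 = 10
  MOV R0, 16  → R0 = 16
  CMP R3, R0  → computes 10 - 16 = -6
  Result is nonzero, so values are not equal
ZF = 0

0


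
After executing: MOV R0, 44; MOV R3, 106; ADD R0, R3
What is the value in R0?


Register state trace:
  MOV R0, 44  → R0 = 44
  MOV R3, 106  → R3 = 106
  ADD R0, R3  → R0 = 44 + 106 = 150
Final: R0 = 150

150


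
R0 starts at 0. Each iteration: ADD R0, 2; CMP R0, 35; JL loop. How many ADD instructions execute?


Loop trace (R0 starts at 0, target 35, step 2):
  ADD #1: R0 = 0 + 2 = 2  → 2 < 35, loop
  ADD #2: R0 = 2 + 2 = 4  → 4 < 35, loop
  ADD #3: R0 = 4 + 2 = 6  → 6 < 35, loop
  ADD #4: R0 = 6 + 2 = 8  → 8 < 35, loop
  ADD #5: R0 = 8 + 2 = 10  → 10 < 35, loop
  ADD #6: R0 = 10 + 2 = 12  → 12 < 35, loop
  ADD #7: R0 = 12 + 2 = 14  → 14 < 35, loop
  ADD #8: R0 = 14 + 2 = 16  → 16 < 35, loop
  ADD #9: R0 = 16 + 2 = 18  → 18 < 35, loop
  ADD #10: R0 = 18 + 2 = 20  → 20 < 35, loop
  ADD #11: R0 = 20 + 2 = 22  → 22 < 35, loop
  ADD #12: R0 = 22 + 2 = 24  → 24 < 35, loop
  ADD #13: R0 = 24 + 2 = 26  → 26 < 35, loop
  ADD #14: R0 = 26 + 2 = 28  → 28 < 35, loop
  ADD #15: R0 = 28 + 2 = 30  → 30 < 35, loop
  ADD #16: R0 = 30 + 2 = 32  → 32 < 35, loop
  ADD #17: R0 = 32 + 2 = 34  → 34 < 35, loop
  ADD #18: R0 = 34 + 2 = 36  → 36 >= 35, exit
Total ADD instructions: 18

18


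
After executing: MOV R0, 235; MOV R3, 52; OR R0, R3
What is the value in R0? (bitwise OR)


Register state trace:
  MOV R0, 235  → R0 = 235 (0b11101011)
  MOV R3, 52  → R3 = 52 (0b00110100)
  OR R0, R3   → R0 = 235 OR 52 = 255 (0b11111111)
Final: R0 = 255

255


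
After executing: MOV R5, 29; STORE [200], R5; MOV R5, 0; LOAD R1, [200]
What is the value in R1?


Register and memory trace:
  MOV R5, 29  → R5 = 29
  STORE [200], R5  → mem[200] = 29
  MOV R5, 0  → R5 = 0
  LOAD R1, [200]  → R1 = mem[200] = 29
Final: R1 = 29

29


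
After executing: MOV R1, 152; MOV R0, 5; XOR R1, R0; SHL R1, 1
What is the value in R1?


Register state trace:
  MOV R1, 152  → R1 = 152 (0b10011000)
  MOV R0, 5  → R0 = 5 (0b00000101)
  XOR R1, R0  → R1 = 152 XOR 5 = 157 (0b10011101)
  SHL R1, 1  → R1 = 157 << 1 = 314
Final: R1 = 314

314


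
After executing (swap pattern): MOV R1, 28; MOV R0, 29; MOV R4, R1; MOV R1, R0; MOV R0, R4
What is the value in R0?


Register state trace (swap pattern):
  MOV R1, 28  → R1 = 28
  MOV R0, 29  → R0 = 29
  MOV R4, R1  → R4 = 28  (save R1)
  MOV R1, R0  → R1 = 29  (R1 gets R0's value)
  MOV R0, R4  → R0 = 28  (R0 gets saved value)
Final: R0 = 28

28


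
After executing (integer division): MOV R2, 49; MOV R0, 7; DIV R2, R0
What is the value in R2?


Register state trace:
  MOV R2, 49  → R2 = 49
  MOV R0, 7  → R0 = 7
  DIV R2, R0  → R2 = 49 // 7 = 7
Final: R2 = 7

7


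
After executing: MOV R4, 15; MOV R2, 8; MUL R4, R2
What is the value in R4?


Register state trace:
  MOV R4, 15  → R4 = 15
  MOV R2, 8  → R2 = 8
  MUL R4, R2  → R4 = 15 * 8 = 120
Final: R4 = 120

120


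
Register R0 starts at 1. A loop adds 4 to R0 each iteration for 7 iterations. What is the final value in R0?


Starting value: R0 = 1
  Iter 1: R0 = 1 + 4 = 5
  Iter 2: R0 = 5 + 4 = 9
  Iter 3: R0 = 9 + 4 = 13
  Iter 4: R0 = 13 + 4 = 17
  Iter 5: R0 = 17 + 4 = 21
  Iter 6: R0 = 21 + 4 = 25
  Iter 7: R0 = 25 + 4 = 29
Final: R0 = 29

29


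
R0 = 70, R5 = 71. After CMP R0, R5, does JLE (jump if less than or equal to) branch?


Trace:
  R0 = 70, R5 = 71
  CMP R0, R5  → compares 70 vs 71
  JLE checks: is 70 less than or equal to 71?
  70 < 71, so condition is true
Branch taken: Yes

Yes


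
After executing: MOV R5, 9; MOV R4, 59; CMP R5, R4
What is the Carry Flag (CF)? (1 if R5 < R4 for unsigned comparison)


Register state trace:
  MOV R5, 9  → R5 = 9
  MOV R4, 59  → R4 = 59
  CMP R5, R4  → unsigned 9 - 59: borrow occurs
  9 < 59, so CF = 1
CF = 1

1


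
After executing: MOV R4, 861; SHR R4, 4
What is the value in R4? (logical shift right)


Register state trace:
  MOV R4, 861  → R4 = 861
  SHR R4, 4  → R4 = 861 >> 4 = 861 // 2^4 = 53
Final: R4 = 53

53


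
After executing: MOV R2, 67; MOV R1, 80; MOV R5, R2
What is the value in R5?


Register state trace:
  MOV R2, 67  → R2 = 67
  MOV R1, 80  → R1 = 80
  MOV R5, R2  → R5 = 67
Final: R5 = 67

67


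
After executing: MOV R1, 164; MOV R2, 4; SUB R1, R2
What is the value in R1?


Register state trace:
  MOV R1, 164  → R1 = 164
  MOV R2, 4  → R2 = 4
  SUB R1, R2  → R1 = 164 - 4 = 160
Final: R1 = 160

160


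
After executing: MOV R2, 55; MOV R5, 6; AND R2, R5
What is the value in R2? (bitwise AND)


Register state trace:
  MOV R2, 55  → R2 = 55 (0b00110111)
  MOV R5, 6  → R5 = 6 (0b00000110)
  AND R2, R5  → R2 = 55 AND 6 = 6 (0b00000110)
Final: R2 = 6

6


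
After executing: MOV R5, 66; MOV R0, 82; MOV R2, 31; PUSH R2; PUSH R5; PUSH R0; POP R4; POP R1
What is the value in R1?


Stack trace (top is rightmost):
  MOV R5, 66  → R5 = 66
  MOV R0, 82  → R0 = 82
  MOV R2, 31  → R2 = 31
  PUSH R2  → stack: [31]
  PUSH R5  → stack: [31, 66]
  PUSH R0  → stack: [31, 66, 82]
  POP R4  → R4 = 82, stack: [31, 66]
  POP R1  → R1 = 66, stack: [31]
Final: R1 = 66

66


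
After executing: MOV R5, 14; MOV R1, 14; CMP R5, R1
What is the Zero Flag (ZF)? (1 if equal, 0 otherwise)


Register state trace:
  MOV R5, 14  → R5 = 14
  MOV R1, 14  → R1 = 14
  CMP R5, R1  → computes 14 - 14 = 0
  Result is zero, so values are equal
ZF = 1

1


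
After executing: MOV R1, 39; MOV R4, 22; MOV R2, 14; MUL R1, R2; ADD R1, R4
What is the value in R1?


Register state trace:
  MOV R1, 39  → R1 = 39
  MOV R4, 22  → R4 = 22
  MOV R2, 14  → R2 = 14
  MUL R1, R2  → R1 = 39 * 14 = 546
  ADD R1, R4  → R1 = 546 + 22 = 568
Final: R1 = 568

568


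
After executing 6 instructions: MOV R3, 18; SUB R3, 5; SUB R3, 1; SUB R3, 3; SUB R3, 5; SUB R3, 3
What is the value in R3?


Register state trace:
  MOV R3, 18  → R3 = 18
  SUB R3, 5  → R3 = 18 - 5 = 13
  SUB R3, 1  → R3 = 13 - 1 = 12
  SUB R3, 3  → R3 = 12 - 3 = 9
  SUB R3, 5  → R3 = 9 - 5 = 4
  SUB R3, 3  → R3 = 4 - 3 = 1
Final: R3 = 1

1


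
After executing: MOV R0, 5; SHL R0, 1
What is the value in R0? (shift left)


Register state trace:
  MOV R0, 5  → R0 = 5
  SHL R0, 1  → R0 = 5 << 1 = 5 * 2^1 = 10
Final: R0 = 10

10


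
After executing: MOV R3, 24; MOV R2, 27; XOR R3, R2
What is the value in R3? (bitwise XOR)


Register state trace:
  MOV R3, 24  → R3 = 24 (0b00011000)
  MOV R2, 27  → R2 = 27 (0b00011011)
  XOR R3, R2  → R3 = 24 XOR 27 = 3 (0b00000011)
Final: R3 = 3

3


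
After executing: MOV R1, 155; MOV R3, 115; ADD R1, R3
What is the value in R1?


Register state trace:
  MOV R1, 155  → R1 = 155
  MOV R3, 115  → R3 = 115
  ADD R1, R3  → R1 = 155 + 115 = 270
Final: R1 = 270

270


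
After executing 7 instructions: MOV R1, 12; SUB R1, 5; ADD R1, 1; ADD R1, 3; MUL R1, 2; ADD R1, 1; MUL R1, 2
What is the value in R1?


Register state trace:
  MOV R1, 12  → R1 = 12
  SUB R1, 5  → R1 = 12 - 5 = 7
  ADD R1, 1  → R1 = 7 + 1 = 8
  ADD R1, 3  → R1 = 8 + 3 = 11
  MUL R1, 2  → R1 = 11 * 2 = 22
  ADD R1, 1  → R1 = 22 + 1 = 23
  MUL R1, 2  → R1 = 23 * 2 = 46
Final: R1 = 46

46


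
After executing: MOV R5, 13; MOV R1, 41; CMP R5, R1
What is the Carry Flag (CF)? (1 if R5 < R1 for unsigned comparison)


Register state trace:
  MOV R5, 13  → R5 = 13
  MOV R1, 41  → R1 = 41
  CMP R5, R1  → unsigned 13 - 41: borrow occurs
  13 < 41, so CF = 1
CF = 1

1


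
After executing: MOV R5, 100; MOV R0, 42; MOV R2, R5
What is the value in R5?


Register state trace:
  MOV R5, 100  → R5 = 100
  MOV R0, 42  → R0 = 42
  MOV R2, R5  → R2 = 100
Final: R5 = 100

100


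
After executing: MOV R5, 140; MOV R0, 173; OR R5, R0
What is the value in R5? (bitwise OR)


Register state trace:
  MOV R5, 140  → R5 = 140 (0b10001100)
  MOV R0, 173  → R0 = 173 (0b10101101)
  OR R5, R0   → R5 = 140 OR 173 = 173 (0b10101101)
Final: R5 = 173

173
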